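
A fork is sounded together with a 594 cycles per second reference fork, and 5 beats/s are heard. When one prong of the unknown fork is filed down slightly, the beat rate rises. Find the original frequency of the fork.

|f − 594| = 5, so the fork was at either 589 Hz or 599 Hz.
Filing a prong removes mass and raises the fork's frequency; the adjustment raises the fork's frequency.
The beat rate rose, so the adjustment moved the fork further from 594 Hz — it was already above the reference.

599 Hz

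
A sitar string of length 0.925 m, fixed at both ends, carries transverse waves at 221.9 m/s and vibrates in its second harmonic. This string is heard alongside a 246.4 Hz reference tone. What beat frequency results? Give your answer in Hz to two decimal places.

6.51 Hz

For a string fixed at both ends, f_n = n·v/(2L) = 2·221.9/(2·0.925) = 239.8919 Hz.
f_beat = |239.8919 − 246.4| = 6.51 Hz.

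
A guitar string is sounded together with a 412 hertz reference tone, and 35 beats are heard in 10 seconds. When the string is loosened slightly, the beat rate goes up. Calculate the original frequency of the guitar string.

Beat frequency = 35/10 = 3.5 Hz.
|f − 412| = 3.5, so the guitar string was at either 408.5 Hz or 415.5 Hz.
Reducing tension lowers a string's frequency; the adjustment lowers the guitar string's frequency.
The beat rate rose, so the adjustment moved the guitar string further from 412 Hz — it was already below the reference.

408.5 Hz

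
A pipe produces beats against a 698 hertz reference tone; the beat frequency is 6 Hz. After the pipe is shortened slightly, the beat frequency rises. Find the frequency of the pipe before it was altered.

704 Hz

|f − 698| = 6, so the pipe was at either 692 Hz or 704 Hz.
A shorter pipe has a higher fundamental; the adjustment raises the pipe's frequency.
The beat rate rose, so the adjustment moved the pipe further from 698 Hz — it was already above the reference.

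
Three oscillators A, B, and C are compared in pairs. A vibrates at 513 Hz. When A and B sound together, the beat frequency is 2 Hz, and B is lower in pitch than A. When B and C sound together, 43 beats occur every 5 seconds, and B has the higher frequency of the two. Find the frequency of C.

B is below A, so f_B = 513 − 2 = 511 Hz.
B–C: Beat frequency = 43/5 = 8.6 Hz.
C is below B, so f_C = 511 − 8.6 = 502.4 Hz.

502.4 Hz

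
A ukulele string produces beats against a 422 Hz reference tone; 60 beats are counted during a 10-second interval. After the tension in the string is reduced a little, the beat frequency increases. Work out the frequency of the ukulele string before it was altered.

416 Hz

Beat frequency = 60/10 = 6 Hz.
|f − 422| = 6, so the ukulele string was at either 416 Hz or 428 Hz.
Lower tension means lower frequency; the adjustment lowers the ukulele string's frequency.
The beat rate rose, so the adjustment moved the ukulele string further from 422 Hz — it was already below the reference.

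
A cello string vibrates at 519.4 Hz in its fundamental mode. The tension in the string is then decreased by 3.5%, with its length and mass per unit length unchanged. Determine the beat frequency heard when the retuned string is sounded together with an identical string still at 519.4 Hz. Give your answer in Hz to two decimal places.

9.17 Hz

For a string, f ∝ √T, so the new frequency is 519.4·√0.965 = 510.2295 Hz.
f_beat = |510.2295 − 519.4| = 9.17 Hz.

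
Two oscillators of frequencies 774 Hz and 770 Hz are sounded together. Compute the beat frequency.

Beats arise from superposition of two nearby frequencies; the beat rate is |f₁ − f₂|.
|774 − 770| = 4 Hz.

4 Hz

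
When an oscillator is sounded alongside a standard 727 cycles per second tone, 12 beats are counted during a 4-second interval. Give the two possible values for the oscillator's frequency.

Beat frequency = 12/4 = 3 Hz.
|f − 727| = 3, so f = 727 ± 3.

724 Hz or 730 Hz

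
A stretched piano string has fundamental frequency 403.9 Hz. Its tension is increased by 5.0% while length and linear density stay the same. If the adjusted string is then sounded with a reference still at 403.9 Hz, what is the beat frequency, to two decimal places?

For a string, f ∝ √T, so the new frequency is 403.9·√1.050 = 413.8743 Hz.
f_beat = |413.8743 − 403.9| = 9.97 Hz.

9.97 Hz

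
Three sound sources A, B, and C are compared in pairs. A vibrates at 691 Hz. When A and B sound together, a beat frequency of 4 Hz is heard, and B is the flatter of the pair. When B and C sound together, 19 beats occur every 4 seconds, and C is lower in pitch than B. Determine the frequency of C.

B is below A, so f_B = 691 − 4 = 687 Hz.
B–C: Beat frequency = 19/4 = 4.75 Hz.
C is below B, so f_C = 687 − 4.75 = 682.25 Hz.

682.25 Hz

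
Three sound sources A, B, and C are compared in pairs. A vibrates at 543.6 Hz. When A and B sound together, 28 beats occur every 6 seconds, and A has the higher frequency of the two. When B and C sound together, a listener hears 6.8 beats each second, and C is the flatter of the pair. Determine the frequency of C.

A–B: Beat frequency = 28/6 = 4.6667 Hz.
B is below A, so f_B = 543.6 − 4.6667 = 538.9333 Hz.
C is below B, so f_C = 538.9333 − 6.8 = 532.1333 Hz.

532.1333 Hz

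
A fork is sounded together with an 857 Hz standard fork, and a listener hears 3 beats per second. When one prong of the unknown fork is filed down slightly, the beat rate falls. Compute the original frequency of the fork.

854 Hz

|f − 857| = 3, so the fork was at either 854 Hz or 860 Hz.
Filing a prong removes mass and raises the fork's frequency; the adjustment raises the fork's frequency.
The beat rate fell, so the adjustment moved the fork toward 857 Hz — it must have started below the reference.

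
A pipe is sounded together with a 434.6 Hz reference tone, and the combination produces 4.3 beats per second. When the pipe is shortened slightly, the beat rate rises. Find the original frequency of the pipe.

438.9 Hz

|f − 434.6| = 4.3, so the pipe was at either 430.3 Hz or 438.9 Hz.
A shorter pipe has a higher fundamental; the adjustment raises the pipe's frequency.
The beat rate rose, so the adjustment moved the pipe further from 434.6 Hz — it was already above the reference.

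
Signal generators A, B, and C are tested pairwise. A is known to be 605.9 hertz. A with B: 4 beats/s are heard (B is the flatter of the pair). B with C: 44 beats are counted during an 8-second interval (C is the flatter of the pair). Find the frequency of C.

596.4 Hz

B is below A, so f_B = 605.9 − 4 = 601.9 Hz.
B–C: Beat frequency = 44/8 = 5.5 Hz.
C is below B, so f_C = 601.9 − 5.5 = 596.4 Hz.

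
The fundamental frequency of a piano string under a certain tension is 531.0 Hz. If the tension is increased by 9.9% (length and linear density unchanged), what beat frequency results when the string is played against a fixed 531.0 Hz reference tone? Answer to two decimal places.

25.66 Hz

For a string, f ∝ √T, so the new frequency is 531.0·√1.099 = 556.6643 Hz.
f_beat = |556.6643 − 531.0| = 25.66 Hz.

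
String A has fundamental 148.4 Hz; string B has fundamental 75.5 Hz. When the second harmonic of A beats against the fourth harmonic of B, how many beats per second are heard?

Second harmonic of the first: 2·148.4 = 296.8 Hz.
Fourth harmonic of the second: 4·75.5 = 302.0 Hz.
f_beat = |296.8 − 302.0| = 5.2 Hz.

5.2 Hz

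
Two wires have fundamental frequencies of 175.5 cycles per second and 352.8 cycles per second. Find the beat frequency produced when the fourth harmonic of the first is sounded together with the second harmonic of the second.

3.6 Hz

Fourth harmonic of the first: 4·175.5 = 702.0 Hz.
Second harmonic of the second: 2·352.8 = 705.6 Hz.
f_beat = |702.0 − 705.6| = 3.6 Hz.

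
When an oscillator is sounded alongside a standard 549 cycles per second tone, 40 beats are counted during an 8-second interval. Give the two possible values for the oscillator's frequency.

544 Hz or 554 Hz

Beat frequency = 40/8 = 5 Hz.
|f − 549| = 5, so f = 549 ± 5.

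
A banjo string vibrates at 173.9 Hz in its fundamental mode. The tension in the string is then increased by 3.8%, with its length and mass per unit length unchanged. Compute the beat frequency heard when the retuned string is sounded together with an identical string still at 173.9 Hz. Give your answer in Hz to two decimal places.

For a string, f ∝ √T, so the new frequency is 173.9·√1.038 = 177.1733 Hz.
f_beat = |177.1733 − 173.9| = 3.27 Hz.

3.27 Hz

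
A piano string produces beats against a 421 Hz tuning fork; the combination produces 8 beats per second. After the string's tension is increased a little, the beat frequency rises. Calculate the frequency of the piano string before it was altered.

429 Hz

|f − 421| = 8, so the piano string was at either 413 Hz or 429 Hz.
Higher tension means higher frequency; the adjustment raises the piano string's frequency.
The beat rate rose, so the adjustment moved the piano string further from 421 Hz — it was already above the reference.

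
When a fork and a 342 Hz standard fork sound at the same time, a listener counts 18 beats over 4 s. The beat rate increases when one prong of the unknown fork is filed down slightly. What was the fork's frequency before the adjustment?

346.5 Hz

Beat frequency = 18/4 = 4.5 Hz.
|f − 342| = 4.5, so the fork was at either 337.5 Hz or 346.5 Hz.
Filing a prong removes mass and raises the fork's frequency; the adjustment raises the fork's frequency.
The beat rate rose, so the adjustment moved the fork further from 342 Hz — it was already above the reference.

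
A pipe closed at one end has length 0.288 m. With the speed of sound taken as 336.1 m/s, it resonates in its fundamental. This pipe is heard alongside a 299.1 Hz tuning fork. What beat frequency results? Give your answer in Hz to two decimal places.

Closed pipe (odd harmonics): f_n = n·v/(4L) = 1·336.1/(4·0.288) = 291.7535 Hz.
f_beat = |291.7535 − 299.1| = 7.35 Hz.

7.35 Hz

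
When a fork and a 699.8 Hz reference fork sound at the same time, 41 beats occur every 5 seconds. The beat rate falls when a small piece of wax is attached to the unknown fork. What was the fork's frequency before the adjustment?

708 Hz

Beat frequency = 41/5 = 8.2 Hz.
|f − 699.8| = 8.2, so the fork was at either 691.6 Hz or 708 Hz.
Loading a fork with wax lowers its frequency; the adjustment lowers the fork's frequency.
The beat rate fell, so the adjustment moved the fork toward 699.8 Hz — it must have started above the reference.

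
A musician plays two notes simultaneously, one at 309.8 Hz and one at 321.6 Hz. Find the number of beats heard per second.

Beats arise from superposition of two nearby frequencies; the beat rate is |f₁ − f₂|.
|309.8 − 321.6| = 11.8 Hz.

11.8 Hz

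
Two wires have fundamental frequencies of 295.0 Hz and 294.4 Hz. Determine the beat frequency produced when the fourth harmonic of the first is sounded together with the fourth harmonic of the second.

Fourth harmonic of the first: 4·295.0 = 1180.0 Hz.
Fourth harmonic of the second: 4·294.4 = 1177.6 Hz.
f_beat = |1180.0 − 1177.6| = 2.4 Hz.

2.4 Hz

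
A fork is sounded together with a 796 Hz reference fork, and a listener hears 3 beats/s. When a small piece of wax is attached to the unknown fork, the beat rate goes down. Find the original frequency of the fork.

|f − 796| = 3, so the fork was at either 793 Hz or 799 Hz.
Loading a fork with wax lowers its frequency; the adjustment lowers the fork's frequency.
The beat rate fell, so the adjustment moved the fork toward 796 Hz — it must have started above the reference.

799 Hz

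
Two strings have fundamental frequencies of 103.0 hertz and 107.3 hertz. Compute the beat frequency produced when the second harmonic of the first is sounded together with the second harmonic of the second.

8.6 Hz

Second harmonic of the first: 2·103.0 = 206.0 Hz.
Second harmonic of the second: 2·107.3 = 214.6 Hz.
f_beat = |206.0 − 214.6| = 8.6 Hz.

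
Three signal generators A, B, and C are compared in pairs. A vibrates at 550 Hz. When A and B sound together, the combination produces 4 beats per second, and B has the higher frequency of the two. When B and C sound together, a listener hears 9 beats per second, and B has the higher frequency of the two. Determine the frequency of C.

545 Hz

B is above A, so f_B = 550 + 4 = 554 Hz.
C is below B, so f_C = 554 − 9 = 545 Hz.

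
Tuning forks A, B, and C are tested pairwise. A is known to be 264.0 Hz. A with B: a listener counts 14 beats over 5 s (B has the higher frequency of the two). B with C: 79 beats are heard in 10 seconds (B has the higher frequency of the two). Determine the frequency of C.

258.9 Hz

A–B: Beat frequency = 14/5 = 2.8 Hz.
B is above A, so f_B = 264.0 + 2.8 = 266.8 Hz.
B–C: Beat frequency = 79/10 = 7.9 Hz.
C is below B, so f_C = 266.8 − 7.9 = 258.9 Hz.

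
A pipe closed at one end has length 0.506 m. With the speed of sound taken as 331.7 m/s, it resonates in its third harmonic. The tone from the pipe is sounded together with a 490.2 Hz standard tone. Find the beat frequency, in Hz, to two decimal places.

1.45 Hz

Closed pipe (odd harmonics): f_n = n·v/(4L) = 3·331.7/(4·0.506) = 491.6502 Hz.
f_beat = |491.6502 − 490.2| = 1.45 Hz.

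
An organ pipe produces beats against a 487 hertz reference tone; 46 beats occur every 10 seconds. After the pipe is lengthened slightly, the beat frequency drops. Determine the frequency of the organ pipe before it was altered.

Beat frequency = 46/10 = 4.6 Hz.
|f − 487| = 4.6, so the organ pipe was at either 482.4 Hz or 491.6 Hz.
A longer pipe has a lower fundamental; the adjustment lowers the organ pipe's frequency.
The beat rate fell, so the adjustment moved the organ pipe toward 487 Hz — it must have started above the reference.

491.6 Hz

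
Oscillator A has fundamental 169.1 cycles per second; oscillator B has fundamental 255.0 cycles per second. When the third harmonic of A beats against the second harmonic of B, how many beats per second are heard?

2.7 Hz

Third harmonic of the first: 3·169.1 = 507.3 Hz.
Second harmonic of the second: 2·255.0 = 510.0 Hz.
f_beat = |507.3 − 510.0| = 2.7 Hz.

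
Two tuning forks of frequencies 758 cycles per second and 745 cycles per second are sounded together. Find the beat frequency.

13 Hz

Beats arise from superposition of two nearby frequencies; the beat rate is |f₁ − f₂|.
|758 − 745| = 13 Hz.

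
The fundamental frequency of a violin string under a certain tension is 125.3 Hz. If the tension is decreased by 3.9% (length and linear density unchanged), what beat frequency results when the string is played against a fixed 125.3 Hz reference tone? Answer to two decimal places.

2.47 Hz

For a string, f ∝ √T, so the new frequency is 125.3·√0.961 = 122.8324 Hz.
f_beat = |122.8324 − 125.3| = 2.47 Hz.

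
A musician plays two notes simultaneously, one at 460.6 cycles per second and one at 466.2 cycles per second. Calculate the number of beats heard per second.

f_beat = |f₁ − f₂|.
|460.6 − 466.2| = 5.6 Hz.

5.6 Hz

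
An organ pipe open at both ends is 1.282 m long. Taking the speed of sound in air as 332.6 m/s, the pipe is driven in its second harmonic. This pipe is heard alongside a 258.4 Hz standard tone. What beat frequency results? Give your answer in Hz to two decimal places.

Open pipe: f_n = n·v/(2L) = 2·332.6/(2·1.282) = 259.4384 Hz.
f_beat = |259.4384 − 258.4| = 1.04 Hz.

1.04 Hz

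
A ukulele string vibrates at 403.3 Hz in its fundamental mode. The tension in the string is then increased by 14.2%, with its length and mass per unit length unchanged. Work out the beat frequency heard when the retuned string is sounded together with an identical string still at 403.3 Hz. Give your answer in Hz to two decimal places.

27.68 Hz

For a string, f ∝ √T, so the new frequency is 403.3·√1.142 = 430.9841 Hz.
f_beat = |430.9841 − 403.3| = 27.68 Hz.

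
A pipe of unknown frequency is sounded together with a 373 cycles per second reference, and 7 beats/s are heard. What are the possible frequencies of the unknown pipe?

366 Hz or 380 Hz

|f − 373| = 7, so f = 373 ± 7.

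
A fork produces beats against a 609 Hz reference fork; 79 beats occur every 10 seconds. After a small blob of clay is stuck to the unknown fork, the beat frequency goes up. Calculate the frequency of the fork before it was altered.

601.1 Hz

Beat frequency = 79/10 = 7.9 Hz.
|f − 609| = 7.9, so the fork was at either 601.1 Hz or 616.9 Hz.
Adding mass to a fork lowers its frequency; the adjustment lowers the fork's frequency.
The beat rate rose, so the adjustment moved the fork further from 609 Hz — it was already below the reference.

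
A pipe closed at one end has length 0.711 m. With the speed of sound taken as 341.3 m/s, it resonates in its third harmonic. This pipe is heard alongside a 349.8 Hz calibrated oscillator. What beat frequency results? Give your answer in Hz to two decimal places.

10.22 Hz

Closed pipe (odd harmonics): f_n = n·v/(4L) = 3·341.3/(4·0.711) = 360.0211 Hz.
f_beat = |360.0211 − 349.8| = 10.22 Hz.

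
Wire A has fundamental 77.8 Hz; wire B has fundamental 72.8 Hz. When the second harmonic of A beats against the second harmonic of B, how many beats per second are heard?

10.0 Hz

Second harmonic of the first: 2·77.8 = 155.6 Hz.
Second harmonic of the second: 2·72.8 = 145.6 Hz.
f_beat = |155.6 − 145.6| = 10.0 Hz.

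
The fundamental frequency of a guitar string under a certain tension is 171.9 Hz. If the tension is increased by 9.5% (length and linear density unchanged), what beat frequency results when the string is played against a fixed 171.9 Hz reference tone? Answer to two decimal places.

7.98 Hz

For a string, f ∝ √T, so the new frequency is 171.9·√1.095 = 179.8800 Hz.
f_beat = |179.8800 − 171.9| = 7.98 Hz.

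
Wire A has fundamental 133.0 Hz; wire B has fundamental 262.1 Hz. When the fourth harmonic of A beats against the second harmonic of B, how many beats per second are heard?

7.8 Hz

Fourth harmonic of the first: 4·133.0 = 532.0 Hz.
Second harmonic of the second: 2·262.1 = 524.2 Hz.
f_beat = |532.0 − 524.2| = 7.8 Hz.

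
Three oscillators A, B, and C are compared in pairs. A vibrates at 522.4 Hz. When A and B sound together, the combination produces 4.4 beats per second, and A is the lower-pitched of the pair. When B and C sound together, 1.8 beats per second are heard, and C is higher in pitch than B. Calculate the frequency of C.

B is above A, so f_B = 522.4 + 4.4 = 526.8 Hz.
C is above B, so f_C = 526.8 + 1.8 = 528.6 Hz.

528.6 Hz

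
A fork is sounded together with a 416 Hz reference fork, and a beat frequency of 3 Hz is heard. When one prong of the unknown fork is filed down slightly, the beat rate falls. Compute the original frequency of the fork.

|f − 416| = 3, so the fork was at either 413 Hz or 419 Hz.
Filing a prong removes mass and raises the fork's frequency; the adjustment raises the fork's frequency.
The beat rate fell, so the adjustment moved the fork toward 416 Hz — it must have started below the reference.

413 Hz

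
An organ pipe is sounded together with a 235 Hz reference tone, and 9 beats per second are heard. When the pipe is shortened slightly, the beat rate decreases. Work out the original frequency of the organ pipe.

|f − 235| = 9, so the organ pipe was at either 226 Hz or 244 Hz.
A shorter pipe has a higher fundamental; the adjustment raises the organ pipe's frequency.
The beat rate fell, so the adjustment moved the organ pipe toward 235 Hz — it must have started below the reference.

226 Hz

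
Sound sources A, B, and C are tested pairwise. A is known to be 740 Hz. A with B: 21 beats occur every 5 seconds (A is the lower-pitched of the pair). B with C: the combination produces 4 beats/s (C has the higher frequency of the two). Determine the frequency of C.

A–B: Beat frequency = 21/5 = 4.2 Hz.
B is above A, so f_B = 740 + 4.2 = 744.2 Hz.
C is above B, so f_C = 744.2 + 4 = 748.2 Hz.

748.2 Hz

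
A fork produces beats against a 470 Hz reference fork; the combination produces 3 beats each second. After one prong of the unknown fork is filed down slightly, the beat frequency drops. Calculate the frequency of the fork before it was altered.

|f − 470| = 3, so the fork was at either 467 Hz or 473 Hz.
Filing a prong removes mass and raises the fork's frequency; the adjustment raises the fork's frequency.
The beat rate fell, so the adjustment moved the fork toward 470 Hz — it must have started below the reference.

467 Hz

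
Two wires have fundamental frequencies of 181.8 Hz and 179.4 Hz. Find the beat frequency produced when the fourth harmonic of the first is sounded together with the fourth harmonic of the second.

Fourth harmonic of the first: 4·181.8 = 727.2 Hz.
Fourth harmonic of the second: 4·179.4 = 717.6 Hz.
f_beat = |727.2 − 717.6| = 9.6 Hz.

9.6 Hz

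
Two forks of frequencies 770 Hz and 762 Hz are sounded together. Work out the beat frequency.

The beat frequency equals the magnitude of the frequency difference.
|770 − 762| = 8 Hz.

8 Hz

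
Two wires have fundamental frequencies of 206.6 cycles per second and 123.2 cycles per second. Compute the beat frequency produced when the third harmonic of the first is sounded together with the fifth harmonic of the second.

Third harmonic of the first: 3·206.6 = 619.8 Hz.
Fifth harmonic of the second: 5·123.2 = 616.0 Hz.
f_beat = |619.8 − 616.0| = 3.8 Hz.

3.8 Hz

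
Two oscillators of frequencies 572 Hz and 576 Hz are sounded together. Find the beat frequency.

The beat frequency equals the magnitude of the frequency difference.
|572 − 576| = 4 Hz.

4 Hz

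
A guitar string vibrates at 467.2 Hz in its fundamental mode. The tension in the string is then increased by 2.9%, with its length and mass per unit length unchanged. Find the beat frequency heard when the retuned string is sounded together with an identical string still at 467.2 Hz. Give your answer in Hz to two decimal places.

6.73 Hz

For a string, f ∝ √T, so the new frequency is 467.2·√1.029 = 473.9260 Hz.
f_beat = |473.9260 − 467.2| = 6.73 Hz.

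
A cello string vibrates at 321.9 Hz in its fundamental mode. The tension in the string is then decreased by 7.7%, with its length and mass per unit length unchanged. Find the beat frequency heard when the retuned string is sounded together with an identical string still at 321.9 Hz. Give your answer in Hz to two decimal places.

For a string, f ∝ √T, so the new frequency is 321.9·√0.923 = 309.2586 Hz.
f_beat = |309.2586 − 321.9| = 12.64 Hz.

12.64 Hz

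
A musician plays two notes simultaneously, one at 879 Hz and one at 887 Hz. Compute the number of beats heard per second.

8 Hz

f_beat = |f₁ − f₂|.
|879 − 887| = 8 Hz.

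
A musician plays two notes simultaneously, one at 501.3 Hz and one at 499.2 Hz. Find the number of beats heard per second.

f_beat = |f₁ − f₂|.
|501.3 − 499.2| = 2.1 Hz.

2.1 Hz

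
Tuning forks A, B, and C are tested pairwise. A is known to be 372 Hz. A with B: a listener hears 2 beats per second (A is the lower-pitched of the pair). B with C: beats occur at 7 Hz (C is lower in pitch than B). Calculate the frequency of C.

B is above A, so f_B = 372 + 2 = 374 Hz.
C is below B, so f_C = 374 − 7 = 367 Hz.

367 Hz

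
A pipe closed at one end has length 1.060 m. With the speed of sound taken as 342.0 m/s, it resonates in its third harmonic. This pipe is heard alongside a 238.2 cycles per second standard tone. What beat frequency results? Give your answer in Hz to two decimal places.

Closed pipe (odd harmonics): f_n = n·v/(4L) = 3·342.0/(4·1.060) = 241.9811 Hz.
f_beat = |241.9811 − 238.2| = 3.78 Hz.

3.78 Hz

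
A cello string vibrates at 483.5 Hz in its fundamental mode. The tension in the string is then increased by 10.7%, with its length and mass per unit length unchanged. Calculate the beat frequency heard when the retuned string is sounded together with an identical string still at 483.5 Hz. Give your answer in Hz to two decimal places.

25.21 Hz

For a string, f ∝ √T, so the new frequency is 483.5·√1.107 = 508.7100 Hz.
f_beat = |508.7100 − 483.5| = 25.21 Hz.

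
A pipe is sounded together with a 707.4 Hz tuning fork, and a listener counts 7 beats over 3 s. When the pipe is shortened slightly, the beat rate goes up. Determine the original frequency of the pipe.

709.7333 Hz

Beat frequency = 7/3 = 2.3333 Hz.
|f − 707.4| = 2.3333, so the pipe was at either 705.0667 Hz or 709.7333 Hz.
A shorter pipe has a higher fundamental; the adjustment raises the pipe's frequency.
The beat rate rose, so the adjustment moved the pipe further from 707.4 Hz — it was already above the reference.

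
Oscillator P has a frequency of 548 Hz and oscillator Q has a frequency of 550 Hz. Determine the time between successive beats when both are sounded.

0.500 s

f_beat = |548 − 550| = 2 Hz.
Beat period T = 1 / f_beat = 1 / 2 s.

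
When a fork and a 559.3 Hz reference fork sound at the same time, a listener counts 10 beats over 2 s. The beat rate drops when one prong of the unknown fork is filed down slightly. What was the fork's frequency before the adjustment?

554.3 Hz

Beat frequency = 10/2 = 5 Hz.
|f − 559.3| = 5, so the fork was at either 554.3 Hz or 564.3 Hz.
Filing a prong removes mass and raises the fork's frequency; the adjustment raises the fork's frequency.
The beat rate fell, so the adjustment moved the fork toward 559.3 Hz — it must have started below the reference.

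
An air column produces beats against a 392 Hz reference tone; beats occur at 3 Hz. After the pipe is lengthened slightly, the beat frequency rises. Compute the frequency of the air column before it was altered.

389 Hz

|f − 392| = 3, so the air column was at either 389 Hz or 395 Hz.
A longer pipe has a lower fundamental; the adjustment lowers the air column's frequency.
The beat rate rose, so the adjustment moved the air column further from 392 Hz — it was already below the reference.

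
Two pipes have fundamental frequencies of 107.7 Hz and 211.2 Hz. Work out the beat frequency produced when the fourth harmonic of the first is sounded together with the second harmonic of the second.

Fourth harmonic of the first: 4·107.7 = 430.8 Hz.
Second harmonic of the second: 2·211.2 = 422.4 Hz.
f_beat = |430.8 − 422.4| = 8.4 Hz.

8.4 Hz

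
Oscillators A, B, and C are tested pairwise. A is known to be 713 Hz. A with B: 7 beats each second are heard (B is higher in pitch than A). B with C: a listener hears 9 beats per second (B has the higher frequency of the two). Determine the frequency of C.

B is above A, so f_B = 713 + 7 = 720 Hz.
C is below B, so f_C = 720 − 9 = 711 Hz.

711 Hz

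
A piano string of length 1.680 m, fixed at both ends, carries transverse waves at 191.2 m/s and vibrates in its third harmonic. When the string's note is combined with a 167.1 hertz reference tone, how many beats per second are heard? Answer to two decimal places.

3.61 Hz

For a string fixed at both ends, f_n = n·v/(2L) = 3·191.2/(2·1.680) = 170.7143 Hz.
f_beat = |170.7143 − 167.1| = 3.61 Hz.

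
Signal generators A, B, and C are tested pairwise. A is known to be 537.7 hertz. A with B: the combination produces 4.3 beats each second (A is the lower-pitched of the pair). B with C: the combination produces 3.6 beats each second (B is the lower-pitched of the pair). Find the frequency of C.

545.6 Hz

B is above A, so f_B = 537.7 + 4.3 = 542 Hz.
C is above B, so f_C = 542 + 3.6 = 545.6 Hz.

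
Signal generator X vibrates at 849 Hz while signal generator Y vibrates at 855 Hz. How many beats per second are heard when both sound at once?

6 Hz

The beat frequency equals the magnitude of the frequency difference.
|849 − 855| = 6 Hz.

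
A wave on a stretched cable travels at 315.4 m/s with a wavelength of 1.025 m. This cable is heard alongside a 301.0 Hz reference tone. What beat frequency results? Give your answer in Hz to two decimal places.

Source frequency f = v/λ = 315.4/1.025 = 307.7073 Hz.
f_beat = |307.7073 − 301.0| = 6.71 Hz.

6.71 Hz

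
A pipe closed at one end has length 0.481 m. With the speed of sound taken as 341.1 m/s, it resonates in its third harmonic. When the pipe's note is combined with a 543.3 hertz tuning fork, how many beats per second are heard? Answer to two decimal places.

Closed pipe (odd harmonics): f_n = n·v/(4L) = 3·341.1/(4·0.481) = 531.8607 Hz.
f_beat = |531.8607 − 543.3| = 11.44 Hz.

11.44 Hz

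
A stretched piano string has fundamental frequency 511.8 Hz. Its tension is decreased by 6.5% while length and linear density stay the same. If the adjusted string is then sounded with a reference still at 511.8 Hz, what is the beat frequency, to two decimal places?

For a string, f ∝ √T, so the new frequency is 511.8·√0.935 = 494.8870 Hz.
f_beat = |494.8870 − 511.8| = 16.91 Hz.

16.91 Hz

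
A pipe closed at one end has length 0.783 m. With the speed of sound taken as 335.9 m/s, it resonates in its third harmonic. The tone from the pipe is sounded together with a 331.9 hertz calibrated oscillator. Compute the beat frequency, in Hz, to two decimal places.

10.16 Hz

Closed pipe (odd harmonics): f_n = n·v/(4L) = 3·335.9/(4·0.783) = 321.7433 Hz.
f_beat = |321.7433 − 331.9| = 10.16 Hz.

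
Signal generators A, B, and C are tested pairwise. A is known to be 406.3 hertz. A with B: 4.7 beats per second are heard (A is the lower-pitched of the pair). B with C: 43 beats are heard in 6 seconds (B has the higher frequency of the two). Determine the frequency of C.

403.8333 Hz

B is above A, so f_B = 406.3 + 4.7 = 411 Hz.
B–C: Beat frequency = 43/6 = 7.1667 Hz.
C is below B, so f_C = 411 − 7.1667 = 403.8333 Hz.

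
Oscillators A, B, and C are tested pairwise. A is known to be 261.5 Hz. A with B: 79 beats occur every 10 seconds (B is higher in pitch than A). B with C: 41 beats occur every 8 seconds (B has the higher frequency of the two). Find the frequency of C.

264.275 Hz

A–B: Beat frequency = 79/10 = 7.9 Hz.
B is above A, so f_B = 261.5 + 7.9 = 269.4 Hz.
B–C: Beat frequency = 41/8 = 5.125 Hz.
C is below B, so f_C = 269.4 − 5.125 = 264.275 Hz.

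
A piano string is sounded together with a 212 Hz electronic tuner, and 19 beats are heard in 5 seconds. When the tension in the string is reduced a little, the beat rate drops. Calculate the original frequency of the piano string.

215.8 Hz

Beat frequency = 19/5 = 3.8 Hz.
|f − 212| = 3.8, so the piano string was at either 208.2 Hz or 215.8 Hz.
Lower tension means lower frequency; the adjustment lowers the piano string's frequency.
The beat rate fell, so the adjustment moved the piano string toward 212 Hz — it must have started above the reference.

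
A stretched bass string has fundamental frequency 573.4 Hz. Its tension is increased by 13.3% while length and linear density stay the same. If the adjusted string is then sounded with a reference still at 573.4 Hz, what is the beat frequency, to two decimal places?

For a string, f ∝ √T, so the new frequency is 573.4·√1.133 = 610.3411 Hz.
f_beat = |610.3411 − 573.4| = 36.94 Hz.

36.94 Hz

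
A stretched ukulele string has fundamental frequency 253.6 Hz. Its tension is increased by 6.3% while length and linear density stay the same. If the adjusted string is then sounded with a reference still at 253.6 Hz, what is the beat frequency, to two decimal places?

For a string, f ∝ √T, so the new frequency is 253.6·√1.063 = 261.4664 Hz.
f_beat = |261.4664 − 253.6| = 7.87 Hz.

7.87 Hz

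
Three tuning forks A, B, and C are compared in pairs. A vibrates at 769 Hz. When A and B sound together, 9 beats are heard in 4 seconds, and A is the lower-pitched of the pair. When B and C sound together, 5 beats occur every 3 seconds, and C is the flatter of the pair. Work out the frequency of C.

A–B: Beat frequency = 9/4 = 2.25 Hz.
B is above A, so f_B = 769 + 2.25 = 771.25 Hz.
B–C: Beat frequency = 5/3 = 1.6667 Hz.
C is below B, so f_C = 771.25 − 1.6667 = 769.5833 Hz.

769.5833 Hz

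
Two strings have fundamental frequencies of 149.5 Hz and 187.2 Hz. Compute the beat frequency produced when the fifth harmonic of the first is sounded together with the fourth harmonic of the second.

1.3 Hz

Fifth harmonic of the first: 5·149.5 = 747.5 Hz.
Fourth harmonic of the second: 4·187.2 = 748.8 Hz.
f_beat = |747.5 − 748.8| = 1.3 Hz.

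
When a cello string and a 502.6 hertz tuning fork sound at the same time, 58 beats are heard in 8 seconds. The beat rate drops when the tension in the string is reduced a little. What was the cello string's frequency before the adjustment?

Beat frequency = 58/8 = 7.25 Hz.
|f − 502.6| = 7.25, so the cello string was at either 495.35 Hz or 509.85 Hz.
Lower tension means lower frequency; the adjustment lowers the cello string's frequency.
The beat rate fell, so the adjustment moved the cello string toward 502.6 Hz — it must have started above the reference.

509.85 Hz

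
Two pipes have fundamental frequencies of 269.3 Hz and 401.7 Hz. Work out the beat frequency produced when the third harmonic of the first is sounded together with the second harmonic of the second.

Third harmonic of the first: 3·269.3 = 807.9 Hz.
Second harmonic of the second: 2·401.7 = 803.4 Hz.
f_beat = |807.9 − 803.4| = 4.5 Hz.

4.5 Hz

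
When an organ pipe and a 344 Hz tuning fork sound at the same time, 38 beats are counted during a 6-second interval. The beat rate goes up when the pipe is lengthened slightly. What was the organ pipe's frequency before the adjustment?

Beat frequency = 38/6 = 6.3333 Hz.
|f − 344| = 6.3333, so the organ pipe was at either 337.6667 Hz or 350.3333 Hz.
A longer pipe has a lower fundamental; the adjustment lowers the organ pipe's frequency.
The beat rate rose, so the adjustment moved the organ pipe further from 344 Hz — it was already below the reference.

337.6667 Hz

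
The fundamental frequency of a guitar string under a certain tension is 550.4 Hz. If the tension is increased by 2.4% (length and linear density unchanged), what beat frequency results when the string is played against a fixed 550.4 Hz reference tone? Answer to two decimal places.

For a string, f ∝ √T, so the new frequency is 550.4·√1.024 = 556.9656 Hz.
f_beat = |556.9656 − 550.4| = 6.57 Hz.

6.57 Hz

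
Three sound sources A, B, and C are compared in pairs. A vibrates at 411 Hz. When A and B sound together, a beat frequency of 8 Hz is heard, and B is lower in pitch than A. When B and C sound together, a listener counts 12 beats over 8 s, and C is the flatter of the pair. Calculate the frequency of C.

401.5 Hz

B is below A, so f_B = 411 − 8 = 403 Hz.
B–C: Beat frequency = 12/8 = 1.5 Hz.
C is below B, so f_C = 403 − 1.5 = 401.5 Hz.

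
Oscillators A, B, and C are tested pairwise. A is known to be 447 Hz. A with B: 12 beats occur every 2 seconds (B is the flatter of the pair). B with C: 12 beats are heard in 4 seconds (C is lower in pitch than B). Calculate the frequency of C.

438 Hz

A–B: Beat frequency = 12/2 = 6 Hz.
B is below A, so f_B = 447 − 6 = 441 Hz.
B–C: Beat frequency = 12/4 = 3 Hz.
C is below B, so f_C = 441 − 3 = 438 Hz.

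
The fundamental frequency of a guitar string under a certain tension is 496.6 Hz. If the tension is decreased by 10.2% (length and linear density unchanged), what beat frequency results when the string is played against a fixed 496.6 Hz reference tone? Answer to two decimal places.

26.01 Hz

For a string, f ∝ √T, so the new frequency is 496.6·√0.898 = 470.5924 Hz.
f_beat = |470.5924 − 496.6| = 26.01 Hz.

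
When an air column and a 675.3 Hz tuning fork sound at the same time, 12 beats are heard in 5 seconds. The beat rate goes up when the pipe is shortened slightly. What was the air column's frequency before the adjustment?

677.7 Hz

Beat frequency = 12/5 = 2.4 Hz.
|f − 675.3| = 2.4, so the air column was at either 672.9 Hz or 677.7 Hz.
A shorter pipe has a higher fundamental; the adjustment raises the air column's frequency.
The beat rate rose, so the adjustment moved the air column further from 675.3 Hz — it was already above the reference.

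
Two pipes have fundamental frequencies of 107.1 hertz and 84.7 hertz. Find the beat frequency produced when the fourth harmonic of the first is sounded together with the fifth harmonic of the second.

4.9 Hz

Fourth harmonic of the first: 4·107.1 = 428.4 Hz.
Fifth harmonic of the second: 5·84.7 = 423.5 Hz.
f_beat = |428.4 − 423.5| = 4.9 Hz.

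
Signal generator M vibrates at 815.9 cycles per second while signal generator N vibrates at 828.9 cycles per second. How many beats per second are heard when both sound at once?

The beat frequency equals the magnitude of the frequency difference.
|815.9 − 828.9| = 13 Hz.

13 Hz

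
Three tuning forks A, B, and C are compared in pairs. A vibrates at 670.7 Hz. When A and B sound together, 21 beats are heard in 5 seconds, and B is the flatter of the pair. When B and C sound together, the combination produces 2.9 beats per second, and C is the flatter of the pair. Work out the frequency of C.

A–B: Beat frequency = 21/5 = 4.2 Hz.
B is below A, so f_B = 670.7 − 4.2 = 666.5 Hz.
C is below B, so f_C = 666.5 − 2.9 = 663.6 Hz.

663.6 Hz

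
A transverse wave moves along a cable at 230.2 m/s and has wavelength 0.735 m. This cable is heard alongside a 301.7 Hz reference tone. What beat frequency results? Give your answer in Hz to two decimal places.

11.50 Hz

Source frequency f = v/λ = 230.2/0.735 = 313.1973 Hz.
f_beat = |313.1973 − 301.7| = 11.50 Hz.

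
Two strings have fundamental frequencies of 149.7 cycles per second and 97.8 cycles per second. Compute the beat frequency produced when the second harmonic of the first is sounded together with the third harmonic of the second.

Second harmonic of the first: 2·149.7 = 299.4 Hz.
Third harmonic of the second: 3·97.8 = 293.4 Hz.
f_beat = |299.4 − 293.4| = 6.0 Hz.

6.0 Hz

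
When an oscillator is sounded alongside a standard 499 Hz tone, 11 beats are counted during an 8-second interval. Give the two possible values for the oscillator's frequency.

497.625 Hz or 500.375 Hz

Beat frequency = 11/8 = 1.375 Hz.
|f − 499| = 1.375, so f = 499 ± 1.375.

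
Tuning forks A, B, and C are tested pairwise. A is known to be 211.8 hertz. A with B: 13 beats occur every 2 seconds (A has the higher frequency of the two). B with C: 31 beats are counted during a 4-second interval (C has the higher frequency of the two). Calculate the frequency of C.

A–B: Beat frequency = 13/2 = 6.5 Hz.
B is below A, so f_B = 211.8 − 6.5 = 205.3 Hz.
B–C: Beat frequency = 31/4 = 7.75 Hz.
C is above B, so f_C = 205.3 + 7.75 = 213.05 Hz.

213.05 Hz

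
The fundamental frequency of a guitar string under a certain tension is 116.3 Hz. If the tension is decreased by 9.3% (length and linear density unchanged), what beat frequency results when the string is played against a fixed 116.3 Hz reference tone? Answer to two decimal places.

For a string, f ∝ √T, so the new frequency is 116.3·√0.907 = 110.7601 Hz.
f_beat = |110.7601 − 116.3| = 5.54 Hz.

5.54 Hz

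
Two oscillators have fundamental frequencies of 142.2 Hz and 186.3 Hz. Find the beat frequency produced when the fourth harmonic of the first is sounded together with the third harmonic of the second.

9.9 Hz

Fourth harmonic of the first: 4·142.2 = 568.8 Hz.
Third harmonic of the second: 3·186.3 = 558.9 Hz.
f_beat = |568.8 − 558.9| = 9.9 Hz.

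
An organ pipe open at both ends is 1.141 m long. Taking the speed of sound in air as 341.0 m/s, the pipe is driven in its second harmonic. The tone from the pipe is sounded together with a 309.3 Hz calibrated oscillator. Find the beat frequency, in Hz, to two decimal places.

10.44 Hz

Open pipe: f_n = n·v/(2L) = 2·341.0/(2·1.141) = 298.8606 Hz.
f_beat = |298.8606 − 309.3| = 10.44 Hz.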